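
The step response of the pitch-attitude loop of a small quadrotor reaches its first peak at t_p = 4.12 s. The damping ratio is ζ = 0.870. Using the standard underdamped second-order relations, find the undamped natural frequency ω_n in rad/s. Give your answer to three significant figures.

Peak time t_p = π/ω_d, so ω_d = π/t_p = π/4.12 = 0.763 rad/s.
ω_n = ω_d/√(1−ζ²) = 0.763/√0.243 = 1.55 rad/s.

ω_n ≈ 1.55 rad/s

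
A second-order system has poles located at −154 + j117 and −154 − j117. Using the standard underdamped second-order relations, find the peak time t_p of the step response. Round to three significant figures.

t_p ≈ 0.0269 s

t_p = π/ω_d with ω_d = 117 (the imaginary part), so t_p = 0.0269 s.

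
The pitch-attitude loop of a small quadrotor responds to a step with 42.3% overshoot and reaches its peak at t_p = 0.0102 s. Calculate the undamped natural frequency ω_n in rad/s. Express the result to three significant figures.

ω_n ≈ 319 rad/s

From the overshoot, ζ = −ln(OS)/√(π²+ln²(OS)) = 0.264.
t_p = π/ω_d ⇒ ω_d = 308 rad/s; then ω_n = ω_d/√(1−ζ²) = 319 rad/s.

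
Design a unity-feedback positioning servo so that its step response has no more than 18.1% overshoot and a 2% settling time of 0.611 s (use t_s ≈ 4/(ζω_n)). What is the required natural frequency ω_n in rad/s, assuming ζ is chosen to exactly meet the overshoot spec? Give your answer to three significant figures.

ω_n ≈ 13.7 rad/s

From %OS = 100·exp(−πζ/√(1−ζ²)), invert to get ζ = −ln(OS)/√(π² + ln²(OS)) with OS = 0.181.
−ln 0.181 = 1.709, so ζ = 1.709/√(π² + 2.922) = 0.478.
Then ω_n = 4/(ζ t_s) = 4/(0.478 × 0.611) = 13.7 rad/s.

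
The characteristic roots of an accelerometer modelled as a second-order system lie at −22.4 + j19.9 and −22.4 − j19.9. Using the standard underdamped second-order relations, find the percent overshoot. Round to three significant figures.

%OS ≈ 2.91%

With σ = 22.4, ω_d = 19.9: ω_n = √(σ²+ω_d²) = 30.0 rad/s, ζ = σ/ω_n = 0.748.
%OS = 100·exp(−πζ/√(1−ζ²)) = 2.91%.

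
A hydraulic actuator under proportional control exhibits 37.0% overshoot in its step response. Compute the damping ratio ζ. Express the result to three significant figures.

Inverting the overshoot relation: ζ = |ln 0.370|/√(π² + ln²0.370) = 0.302.

ζ ≈ 0.302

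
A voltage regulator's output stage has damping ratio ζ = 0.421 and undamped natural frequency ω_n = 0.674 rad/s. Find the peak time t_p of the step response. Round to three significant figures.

The damped frequency is ω_d = ω_n√(1−ζ²) = 0.674·√(1−0.177) = 0.611 rad/s.
Peak time t_p = π/ω_d = π/0.611 = 5.14 s.

t_p ≈ 5.14 s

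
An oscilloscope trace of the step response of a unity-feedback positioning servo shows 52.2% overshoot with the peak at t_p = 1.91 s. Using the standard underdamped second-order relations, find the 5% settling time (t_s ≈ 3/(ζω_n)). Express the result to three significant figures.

The overshoot fixes ζ = −ln(OS)/√(π²+ln²(OS)) = 0.203.
t_p = π/ω_d ⇒ ω_d = 1.64 rad/s; then ω_n = ω_d/√(1−ζ²) = 1.68 rad/s.
t_s ≈ 3/(ζω_n) = 3/(0.203·1.68) = 8.81 s.

t_s ≈ 8.81 s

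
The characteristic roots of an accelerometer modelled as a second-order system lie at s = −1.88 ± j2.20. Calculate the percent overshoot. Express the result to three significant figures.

|pole| = ω_n = √(1.88² + 2.20²) = 2.89 rad/s; ζ = cos θ = σ/ω_n = 0.650.
Overshoot: exp(−π·0.650/√(1−0.650²)) = 0.0682, i.e. 6.82%.

%OS ≈ 6.82%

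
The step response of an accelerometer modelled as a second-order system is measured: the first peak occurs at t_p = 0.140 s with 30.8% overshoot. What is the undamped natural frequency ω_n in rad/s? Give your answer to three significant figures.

ζ from %OS: ζ = |ln 0.308|/√(π²+ln²0.308) = 0.351.
From t_p = π/ω_d, ω_d = π/0.140 = 22.4 rad/s, so ω_n = ω_d/√(1−ζ²) = 24.0 rad/s.

ω_n ≈ 24.0 rad/s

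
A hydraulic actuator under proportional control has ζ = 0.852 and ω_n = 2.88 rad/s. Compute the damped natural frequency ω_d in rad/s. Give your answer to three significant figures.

ω_d = ω_n√(1−ζ²) = 2.88·√0.274 = 1.51 rad/s.

ω_d ≈ 1.51 rad/s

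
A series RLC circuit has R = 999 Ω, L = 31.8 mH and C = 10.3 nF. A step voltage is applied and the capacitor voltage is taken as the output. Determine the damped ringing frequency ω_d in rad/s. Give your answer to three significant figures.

For a series RLC circuit (capacitor voltage as output), ω_n = 1/√(LC) = 1/√(31.8 mH · 10.3 nF) = 55300 rad/s.
ζ = (R/2)·√(C/L) = (999/2)·√(10.3 nF/31.8 mH) = 0.284.
The damped frequency ω_d = ω_n√(1−ζ²) = 53000 rad/s.

ω_d ≈ 53000 rad/s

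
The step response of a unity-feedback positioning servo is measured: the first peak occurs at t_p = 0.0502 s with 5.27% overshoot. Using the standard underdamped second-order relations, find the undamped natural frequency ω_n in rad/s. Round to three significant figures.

ω_n ≈ 85.8 rad/s

ζ from %OS: ζ = |ln 0.0527|/√(π²+ln²0.0527) = 0.684.
t_p = π/ω_d ⇒ ω_d = 62.6 rad/s; then ω_n = ω_d/√(1−ζ²) = 85.8 rad/s.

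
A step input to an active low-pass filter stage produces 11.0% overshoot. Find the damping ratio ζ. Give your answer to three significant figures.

ζ ≈ 0.575

From %OS = 100·exp(−πζ/√(1−ζ²)), invert to get ζ = −ln(OS)/√(π² + ln²(OS)) with OS = 0.110.
−ln 0.110 = 2.207, so ζ = 2.207/√(π² + 4.872) = 0.575.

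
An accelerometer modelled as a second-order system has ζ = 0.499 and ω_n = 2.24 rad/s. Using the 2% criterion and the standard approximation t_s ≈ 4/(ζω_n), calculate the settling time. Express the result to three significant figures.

t_s ≈ 4/(ζω_n) = 4/(0.499 × 2.24) = 3.58 s.

t_s ≈ 3.58 s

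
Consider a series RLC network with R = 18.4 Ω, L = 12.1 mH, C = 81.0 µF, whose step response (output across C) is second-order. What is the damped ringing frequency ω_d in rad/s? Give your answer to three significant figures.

ω_d ≈ 665 rad/s

For a series RLC circuit (capacitor voltage as output), ω_n = 1/√(LC) = 1/√(12.1 mH · 81.0 µF) = 1010 rad/s.
ζ = (R/2)·√(C/L) = (18.4/2)·√(81.0 µF/12.1 mH) = 0.753.
The damped frequency ω_d = ω_n√(1−ζ²) = 665 rad/s.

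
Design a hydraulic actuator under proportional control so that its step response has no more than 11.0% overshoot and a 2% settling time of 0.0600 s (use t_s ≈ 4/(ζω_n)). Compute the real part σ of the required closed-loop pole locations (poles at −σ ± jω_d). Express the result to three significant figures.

σ ≈ 66.7

The settling-time spec alone fixes σ = ζω_n = 4/t_s = 4/0.0600 = 66.7.
(Overshoot then fixes ζ = 0.575 and hence ω_d = σ·√(1−ζ²)/ζ = 94.9 rad/s.)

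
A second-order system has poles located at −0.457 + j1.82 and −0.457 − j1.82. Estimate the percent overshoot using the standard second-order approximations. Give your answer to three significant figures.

|pole| = ω_n = √(0.457² + 1.82²) = 1.88 rad/s; ζ = cos θ = σ/ω_n = 0.244.
Overshoot: exp(−π·0.244/√(1−0.244²)) = 0.454, i.e. 45.4%.

%OS ≈ 45.4%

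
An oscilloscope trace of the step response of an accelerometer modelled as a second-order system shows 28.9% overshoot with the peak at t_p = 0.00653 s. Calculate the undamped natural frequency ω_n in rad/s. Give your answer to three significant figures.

From the overshoot, ζ = −ln(OS)/√(π²+ln²(OS)) = 0.367.
t_p = π/ω_d ⇒ ω_d = 481 rad/s; then ω_n = ω_d/√(1−ζ²) = 517 rad/s.

ω_n ≈ 517 rad/s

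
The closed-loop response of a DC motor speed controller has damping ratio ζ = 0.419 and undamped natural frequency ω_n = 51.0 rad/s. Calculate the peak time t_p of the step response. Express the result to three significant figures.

t_p ≈ 0.0678 s

The damped frequency is ω_d = ω_n√(1−ζ²) = 51.0·√(1−0.176) = 46.3 rad/s.
Peak time t_p = π/ω_d = π/46.3 = 0.0678 s.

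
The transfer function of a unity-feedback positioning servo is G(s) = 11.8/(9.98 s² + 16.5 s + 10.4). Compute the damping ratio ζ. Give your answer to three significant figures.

Dividing through by 9.98: denominator becomes s² + 1.653 s + 1.042.
So ω_n = √1.042 = 1.02 rad/s and ζ = 1.653/(2·1.02) = 0.810.

ζ ≈ 0.810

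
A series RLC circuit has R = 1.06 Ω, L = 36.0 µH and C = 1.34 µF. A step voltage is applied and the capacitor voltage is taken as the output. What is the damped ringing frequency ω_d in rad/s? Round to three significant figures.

For a series RLC circuit (capacitor voltage as output), ω_n = 1/√(LC) = 1/√(36.0 µH · 1.34 µF) = 144000 rad/s.
ζ = (R/2)·√(C/L) = (1.06/2)·√(1.34 µF/36.0 µH) = 0.102.
ω_d = ω_n√(1−ζ²) = 143000 rad/s.

ω_d ≈ 143000 rad/s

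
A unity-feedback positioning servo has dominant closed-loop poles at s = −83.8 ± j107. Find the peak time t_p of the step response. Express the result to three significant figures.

t_p = π/ω_d with ω_d = 107 (the imaginary part), so t_p = 0.0294 s.

t_p ≈ 0.0294 s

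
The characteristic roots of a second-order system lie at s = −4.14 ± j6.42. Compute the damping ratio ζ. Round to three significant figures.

|pole| = ω_n = √(4.14² + 6.42²) = 7.64 rad/s; ζ = cos θ = σ/ω_n = 0.542.

ζ ≈ 0.542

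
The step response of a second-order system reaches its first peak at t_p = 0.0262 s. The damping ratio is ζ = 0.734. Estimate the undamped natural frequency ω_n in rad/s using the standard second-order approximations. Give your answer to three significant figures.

ω_n ≈ 177 rad/s

Peak time t_p = π/ω_d, so ω_d = π/t_p = π/0.0262 = 120 rad/s.
ω_n = ω_d/√(1−ζ²) = 120/√0.461 = 177 rad/s.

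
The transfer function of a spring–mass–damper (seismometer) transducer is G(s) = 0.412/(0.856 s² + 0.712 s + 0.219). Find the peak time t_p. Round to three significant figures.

Dividing through by 0.856: denominator becomes s² + 0.8318 s + 0.2558.
So ω_n = √0.2558 = 0.506 rad/s and ζ = 0.8318/(2·0.506) = 0.822.
ω_d = ω_n√(1−ζ²) = 0.288 rad/s. t_p = π/ω_d = 10.9 s.

t_p ≈ 10.9 s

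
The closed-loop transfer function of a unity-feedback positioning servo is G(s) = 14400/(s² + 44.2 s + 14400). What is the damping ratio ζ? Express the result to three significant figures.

ζ ≈ 0.184

Matching coefficients with s² + 2ζω_n s + ω_n² gives ω_n² = 14400 ⇒ ω_n = 120 rad/s, and ζ = 44.2/(2ω_n) = 0.184.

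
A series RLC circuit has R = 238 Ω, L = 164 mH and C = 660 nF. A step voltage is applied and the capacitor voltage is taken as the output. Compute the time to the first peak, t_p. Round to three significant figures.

For a series RLC circuit (capacitor voltage as output), ω_n = 1/√(LC) = 1/√(164 mH · 660 nF) = 3040 rad/s.
ζ = (R/2)·√(C/L) = (238/2)·√(660 nF/164 mH) = 0.239.
The damped frequency ω_d = ω_n√(1−ζ²) = 2950 rad/s. t_p = π/ω_d = 0.00106 s.

t_p ≈ 0.00106 s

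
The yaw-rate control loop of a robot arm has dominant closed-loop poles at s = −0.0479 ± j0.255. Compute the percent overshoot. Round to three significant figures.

%OS ≈ 55.4%

|pole| = ω_n = √(0.0479² + 0.255²) = 0.259 rad/s; ζ = cos θ = σ/ω_n = 0.185.
%OS = 100·exp(−πζ/√(1−ζ²)) = 55.4%.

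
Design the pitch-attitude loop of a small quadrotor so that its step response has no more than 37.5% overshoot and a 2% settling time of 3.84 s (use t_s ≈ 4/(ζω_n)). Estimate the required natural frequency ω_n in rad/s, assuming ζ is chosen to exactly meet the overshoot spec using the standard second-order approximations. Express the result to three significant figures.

Inverting the overshoot relation: ζ = |ln 0.375|/√(π² + ln²0.375) = 0.298.
From t_s ≈ 4/(ζω_n): ω_n = 4/(ζ·t_s) = 4/(0.298·3.84) = 3.50 rad/s.

ω_n ≈ 3.50 rad/s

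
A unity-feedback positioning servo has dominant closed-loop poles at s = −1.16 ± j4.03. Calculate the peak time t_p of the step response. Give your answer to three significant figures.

t_p ≈ 0.780 s

t_p = π/ω_d with ω_d = 4.03 (the imaginary part), so t_p = 0.780 s.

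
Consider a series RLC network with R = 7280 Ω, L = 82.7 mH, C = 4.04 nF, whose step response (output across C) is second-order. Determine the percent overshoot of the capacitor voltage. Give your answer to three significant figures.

%OS ≈ 1.42%

For a series RLC circuit (capacitor voltage as output), ω_n = 1/√(LC) = 1/√(82.7 mH · 4.04 nF) = 54700 rad/s.
ζ = (R/2)·√(C/L) = (7280/2)·√(4.04 nF/82.7 mH) = 0.805.
%OS = 100·exp(−πζ/√(1−ζ²)) = 1.42%.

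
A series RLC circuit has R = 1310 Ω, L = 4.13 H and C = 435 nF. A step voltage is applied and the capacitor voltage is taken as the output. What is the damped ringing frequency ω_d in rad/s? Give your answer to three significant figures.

For a series RLC circuit (capacitor voltage as output), ω_n = 1/√(LC) = 1/√(4.13 H · 435 nF) = 746 rad/s.
ζ = (R/2)·√(C/L) = (1310/2)·√(435 nF/4.13 H) = 0.213.
ω_d = ω_n√(1−ζ²) = 729 rad/s.

ω_d ≈ 729 rad/s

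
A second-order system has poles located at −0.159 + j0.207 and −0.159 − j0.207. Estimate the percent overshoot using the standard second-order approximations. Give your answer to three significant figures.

%OS ≈ 8.95%

With σ = 0.159, ω_d = 0.207: ω_n = √(σ²+ω_d²) = 0.261 rad/s, ζ = σ/ω_n = 0.609.
%OS = 100 e^{−πζ/√(1−ζ²)} with ζ = 0.609 gives 8.95%.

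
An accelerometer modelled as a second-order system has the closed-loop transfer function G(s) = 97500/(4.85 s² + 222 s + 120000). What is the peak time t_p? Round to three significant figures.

Dividing through by 4.85: denominator becomes s² + 45.77 s + 24740.
So ω_n = √24740 = 157 rad/s and ζ = 45.77/(2·157) = 0.145.
ω_d = 157·√(1 − 0.145²) = 156 rad/s. t_p = π/ω_d = 0.0202 s.

t_p ≈ 0.0202 s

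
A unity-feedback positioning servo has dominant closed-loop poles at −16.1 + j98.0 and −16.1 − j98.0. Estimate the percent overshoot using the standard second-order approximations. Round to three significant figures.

%OS ≈ 59.7%

|pole| = ω_n = √(16.1² + 98.0²) = 99.3 rad/s; ζ = cos θ = σ/ω_n = 0.162.
%OS = 100·exp(−πζ/√(1−ζ²)) = 59.7%.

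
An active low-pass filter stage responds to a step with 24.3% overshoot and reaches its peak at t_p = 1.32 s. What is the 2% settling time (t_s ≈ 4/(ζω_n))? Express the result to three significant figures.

ζ from %OS: ζ = |ln 0.243|/√(π²+ln²0.243) = 0.411.
From t_p = π/ω_d, ω_d = π/1.32 = 2.38 rad/s, so ω_n = ω_d/√(1−ζ²) = 2.61 rad/s.
t_s ≈ 4/(ζω_n) = 4/(0.411·2.61) = 3.73 s.

t_s ≈ 3.73 s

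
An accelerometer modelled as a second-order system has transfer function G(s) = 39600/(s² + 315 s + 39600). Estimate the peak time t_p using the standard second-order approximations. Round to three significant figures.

t_p ≈ 0.0258 s

Matching coefficients with s² + 2ζω_n s + ω_n² gives ω_n² = 39600 ⇒ ω_n = 199 rad/s, and ζ = 315/(2ω_n) = 0.791.
ω_d = 199·√(1 − 0.791²) = 122 rad/s. Then t_p = π/ω_d = 0.0258 s.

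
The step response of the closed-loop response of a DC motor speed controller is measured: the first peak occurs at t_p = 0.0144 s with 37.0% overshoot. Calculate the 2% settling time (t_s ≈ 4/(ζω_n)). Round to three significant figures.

From the overshoot, ζ = −ln(OS)/√(π²+ln²(OS)) = 0.302.
t_p = π/ω_d ⇒ ω_d = 218 rad/s; then ω_n = ω_d/√(1−ζ²) = 229 rad/s.
t_s ≈ 4/(ζω_n) = 4/(0.302·229) = 0.0579 s.

t_s ≈ 0.0579 s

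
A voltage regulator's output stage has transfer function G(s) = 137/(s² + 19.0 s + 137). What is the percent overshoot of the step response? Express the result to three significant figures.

Matching coefficients with s² + 2ζω_n s + ω_n² gives ω_n² = 137 ⇒ ω_n = 11.7 rad/s, and ζ = 19.0/(2ω_n) = 0.812.
%OS = 100 e^{−πζ/√(1−ζ²)} with ζ = 0.812 gives 1.27%.

%OS ≈ 1.27%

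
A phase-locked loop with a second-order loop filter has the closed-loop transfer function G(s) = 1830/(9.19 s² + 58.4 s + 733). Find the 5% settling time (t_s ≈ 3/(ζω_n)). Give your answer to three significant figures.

Dividing through by 9.19: denominator becomes s² + 6.355 s + 79.76.
So ω_n = √79.76 = 8.93 rad/s and ζ = 6.355/(2·8.93) = 0.356.
t_s ≈ 3/(ζω_n) = 0.944 s.

t_s ≈ 0.944 s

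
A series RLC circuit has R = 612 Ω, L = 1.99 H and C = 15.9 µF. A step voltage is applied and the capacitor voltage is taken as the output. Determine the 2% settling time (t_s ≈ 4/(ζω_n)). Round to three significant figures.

t_s ≈ 0.0260 s

For a series RLC circuit (capacitor voltage as output), ω_n = 1/√(LC) = 1/√(1.99 H · 15.9 µF) = 178 rad/s.
ζ = (R/2)·√(C/L) = (612/2)·√(15.9 µF/1.99 H) = 0.865.
t_s ≈ 4/(ζω_n) = 0.0260 s.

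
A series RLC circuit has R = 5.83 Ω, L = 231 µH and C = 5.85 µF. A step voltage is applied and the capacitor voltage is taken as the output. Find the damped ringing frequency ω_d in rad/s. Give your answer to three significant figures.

For a series RLC circuit (capacitor voltage as output), ω_n = 1/√(LC) = 1/√(231 µH · 5.85 µF) = 27200 rad/s.
ζ = (R/2)·√(C/L) = (5.83/2)·√(5.85 µF/231 µH) = 0.464.
The damped frequency ω_d = ω_n√(1−ζ²) = 24100 rad/s.

ω_d ≈ 24100 rad/s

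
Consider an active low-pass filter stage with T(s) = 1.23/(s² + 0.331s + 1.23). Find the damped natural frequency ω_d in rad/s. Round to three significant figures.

ω_d ≈ 1.10 rad/s

Matching coefficients with s² + 2ζω_n s + ω_n² gives ω_n² = 1.23 ⇒ ω_n = 1.11 rad/s, and ζ = 0.331/(2ω_n) = 0.149.
ω_d = ω_n√(1−ζ²) = 1.10 rad/s.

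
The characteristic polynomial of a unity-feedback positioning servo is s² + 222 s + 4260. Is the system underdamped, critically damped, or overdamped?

a² − 4b = 32000 > 0 (two distinct real roots); the system is overdamped.

overdamped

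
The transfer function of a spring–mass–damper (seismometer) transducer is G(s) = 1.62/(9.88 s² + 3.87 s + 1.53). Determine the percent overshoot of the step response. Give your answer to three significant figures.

%OS ≈ 16.5%

Dividing through by 9.88: denominator becomes s² + 0.3917 s + 0.1549.
So ω_n = √0.1549 = 0.394 rad/s and ζ = 0.3917/(2·0.394) = 0.498.
%OS = 100 e^{−πζ/√(1−ζ²)} with ζ = 0.498 gives 16.5%.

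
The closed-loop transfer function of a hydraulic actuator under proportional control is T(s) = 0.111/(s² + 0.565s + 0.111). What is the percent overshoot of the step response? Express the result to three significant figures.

Comparing the denominator to s² + 2ζω_n s + ω_n²: ω_n = √0.111 = 0.333 rad/s, and 2ζω_n = 0.565 so ζ = 0.565/(2·0.333) = 0.848.
%OS = 100 e^{−πζ/√(1−ζ²)} with ζ = 0.848 gives 0.657%.

%OS ≈ 0.657%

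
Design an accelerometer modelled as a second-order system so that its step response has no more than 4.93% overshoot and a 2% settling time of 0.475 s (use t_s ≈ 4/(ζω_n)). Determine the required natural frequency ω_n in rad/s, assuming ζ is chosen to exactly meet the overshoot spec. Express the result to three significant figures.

ζ = −ln(OS)/√(π² + (ln OS)²). With OS = 0.0493, ln OS = −3.010 and ζ = 3.010/4.351 = 0.692.
Then ω_n = 4/(ζ t_s) = 4/(0.692 × 0.475) = 12.2 rad/s.

ω_n ≈ 12.2 rad/s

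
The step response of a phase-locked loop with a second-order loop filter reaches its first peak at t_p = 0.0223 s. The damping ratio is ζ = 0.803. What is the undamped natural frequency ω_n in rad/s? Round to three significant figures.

ω_n ≈ 236 rad/s

Peak time t_p = π/ω_d, so ω_d = π/t_p = π/0.0223 = 141 rad/s.
ω_n = ω_d/√(1−ζ²) = 141/√0.355 = 236 rad/s.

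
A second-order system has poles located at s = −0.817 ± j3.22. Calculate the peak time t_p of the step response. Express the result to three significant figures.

t_p ≈ 0.976 s

t_p = π/ω_d with ω_d = 3.22 (the imaginary part), so t_p = 0.976 s.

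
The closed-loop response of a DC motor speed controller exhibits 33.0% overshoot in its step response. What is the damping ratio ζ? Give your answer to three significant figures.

ζ = −ln(OS)/√(π² + (ln OS)²). With OS = 0.330, ln OS = −1.109 and ζ = 1.109/3.331 = 0.333.

ζ ≈ 0.333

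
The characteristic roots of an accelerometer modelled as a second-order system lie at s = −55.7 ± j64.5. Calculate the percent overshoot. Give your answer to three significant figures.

With σ = 55.7, ω_d = 64.5: ω_n = √(σ²+ω_d²) = 85.2 rad/s, ζ = σ/ω_n = 0.654.
%OS = 100 e^{−πζ/√(1−ζ²)} with ζ = 0.654 gives 6.63%.

%OS ≈ 6.63%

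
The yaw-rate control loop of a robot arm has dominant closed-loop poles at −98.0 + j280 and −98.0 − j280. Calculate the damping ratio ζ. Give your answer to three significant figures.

With σ = 98.0, ω_d = 280: ω_n = √(σ²+ω_d²) = 297 rad/s, ζ = σ/ω_n = 0.330.

ζ ≈ 0.330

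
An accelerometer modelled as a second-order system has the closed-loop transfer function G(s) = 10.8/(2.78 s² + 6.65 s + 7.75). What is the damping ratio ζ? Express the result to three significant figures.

Dividing through by 2.78: denominator becomes s² + 2.392 s + 2.788.
So ω_n = √2.788 = 1.67 rad/s and ζ = 2.392/(2·1.67) = 0.716.

ζ ≈ 0.716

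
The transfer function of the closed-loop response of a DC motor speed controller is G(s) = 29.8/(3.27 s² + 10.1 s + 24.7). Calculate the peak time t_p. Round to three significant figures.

t_p ≈ 1.38 s

Dividing through by 3.27: denominator becomes s² + 3.089 s + 7.554.
So ω_n = √7.554 = 2.75 rad/s and ζ = 3.089/(2·2.75) = 0.562.
ω_d = ω_n√(1−ζ²) = 2.27 rad/s. t_p = π/ω_d = 1.38 s.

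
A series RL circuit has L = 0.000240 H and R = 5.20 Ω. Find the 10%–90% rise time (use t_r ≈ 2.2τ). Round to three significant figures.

τ = L/R = 0.000240/5.20 = 0.0000462 s.
t_r ≈ 2.2τ = 0.000102 s.

t_r ≈ 0.000102 s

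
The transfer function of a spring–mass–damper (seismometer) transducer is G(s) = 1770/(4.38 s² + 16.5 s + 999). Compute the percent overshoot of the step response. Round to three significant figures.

%OS ≈ 67.4%

Dividing through by 4.38: denominator becomes s² + 3.767 s + 228.1.
So ω_n = √228.1 = 15.1 rad/s and ζ = 3.767/(2·15.1) = 0.125.
Overshoot: exp(−π·0.125/√(1−0.125²)) = 0.674, i.e. 67.4%.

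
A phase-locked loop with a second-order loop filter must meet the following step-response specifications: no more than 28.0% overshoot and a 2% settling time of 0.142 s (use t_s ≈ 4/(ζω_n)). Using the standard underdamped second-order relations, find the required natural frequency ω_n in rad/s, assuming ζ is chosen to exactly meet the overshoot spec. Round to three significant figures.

Inverting the overshoot relation: ζ = |ln 0.280|/√(π² + ln²0.280) = 0.376.
Then ω_n = 4/(ζ t_s) = 4/(0.376 × 0.142) = 75.0 rad/s.

ω_n ≈ 75.0 rad/s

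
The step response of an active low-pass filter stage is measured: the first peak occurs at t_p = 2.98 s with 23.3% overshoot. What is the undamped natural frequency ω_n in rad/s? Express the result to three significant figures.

The overshoot fixes ζ = −ln(OS)/√(π²+ln²(OS)) = 0.421.
From t_p = π/ω_d, ω_d = π/2.98 = 1.05 rad/s, so ω_n = ω_d/√(1−ζ²) = 1.16 rad/s.

ω_n ≈ 1.16 rad/s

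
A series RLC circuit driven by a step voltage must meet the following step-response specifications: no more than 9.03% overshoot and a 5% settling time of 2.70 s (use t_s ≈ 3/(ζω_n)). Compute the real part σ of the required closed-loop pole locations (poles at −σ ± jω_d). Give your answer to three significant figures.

The settling-time spec alone fixes σ = ζω_n = 3/t_s = 3/2.70 = 1.11.
(Overshoot then fixes ζ = 0.608 and hence ω_d = σ·√(1−ζ²)/ζ = 1.45 rad/s.)

σ ≈ 1.11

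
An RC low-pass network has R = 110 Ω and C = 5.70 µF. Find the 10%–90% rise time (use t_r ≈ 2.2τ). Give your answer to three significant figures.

t_r ≈ 0.00138 s

τ = RC = 110 × 5.70 µF = 0.000627 s.
t_r ≈ 2.2τ = 0.00138 s.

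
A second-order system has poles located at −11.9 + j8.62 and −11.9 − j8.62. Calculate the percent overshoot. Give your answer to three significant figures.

%OS ≈ 1.31%

|pole| = ω_n = √(11.9² + 8.62²) = 14.7 rad/s; ζ = cos θ = σ/ω_n = 0.810.
%OS = 100 e^{−πζ/√(1−ζ²)} with ζ = 0.810 gives 1.31%.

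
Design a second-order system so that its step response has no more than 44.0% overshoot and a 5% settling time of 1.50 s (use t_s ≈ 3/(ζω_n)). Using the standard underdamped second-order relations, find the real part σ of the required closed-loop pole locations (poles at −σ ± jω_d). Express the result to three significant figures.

σ ≈ 2.00

The settling-time spec alone fixes σ = ζω_n = 3/t_s = 3/1.50 = 2.00.
(Overshoot then fixes ζ = 0.253 and hence ω_d = σ·√(1−ζ²)/ζ = 7.65 rad/s.)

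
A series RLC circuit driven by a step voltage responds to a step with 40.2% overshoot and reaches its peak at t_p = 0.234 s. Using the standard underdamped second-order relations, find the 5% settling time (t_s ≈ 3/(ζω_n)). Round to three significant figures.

t_s ≈ 0.770 s

From the overshoot, ζ = −ln(OS)/√(π²+ln²(OS)) = 0.279.
t_p = π/ω_d ⇒ ω_d = 13.4 rad/s; then ω_n = ω_d/√(1−ζ²) = 14.0 rad/s.
t_s ≈ 3/(ζω_n) = 3/(0.279·14.0) = 0.770 s.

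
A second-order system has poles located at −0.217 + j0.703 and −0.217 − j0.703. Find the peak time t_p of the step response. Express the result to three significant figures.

t_p ≈ 4.47 s

t_p = π/ω_d with ω_d = 0.703 (the imaginary part), so t_p = 4.47 s.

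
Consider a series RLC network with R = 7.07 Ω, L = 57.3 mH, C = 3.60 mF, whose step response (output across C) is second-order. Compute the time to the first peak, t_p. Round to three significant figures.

t_p ≈ 0.0973 s

For a series RLC circuit (capacitor voltage as output), ω_n = 1/√(LC) = 1/√(57.3 mH · 3.60 mF) = 69.6 rad/s.
ζ = (R/2)·√(C/L) = (7.07/2)·√(3.60 mF/57.3 mH) = 0.886.
ω_d = ω_n√(1−ζ²) = 32.3 rad/s. t_p = π/ω_d = 0.0973 s.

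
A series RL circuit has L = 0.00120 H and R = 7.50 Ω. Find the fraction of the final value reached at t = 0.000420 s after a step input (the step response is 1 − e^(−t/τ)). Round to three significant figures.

τ = L/R = 0.00120/7.50 = 0.000160 s.
y(t)/y_∞ = 1 − e^(−t/τ) = 1 − e^(−0.000420/0.000160) = 1 − e^(−2.63) = 0.928.

y/y_∞ ≈ 0.928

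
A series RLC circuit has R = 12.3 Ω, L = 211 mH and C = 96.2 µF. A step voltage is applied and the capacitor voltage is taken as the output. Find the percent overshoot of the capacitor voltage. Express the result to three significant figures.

For a series RLC circuit (capacitor voltage as output), ω_n = 1/√(LC) = 1/√(211 mH · 96.2 µF) = 222 rad/s.
ζ = (R/2)·√(C/L) = (12.3/2)·√(96.2 µF/211 mH) = 0.131.
%OS = 100 e^{−πζ/√(1−ζ²)} with ζ = 0.131 gives 66.0%.

%OS ≈ 66.0%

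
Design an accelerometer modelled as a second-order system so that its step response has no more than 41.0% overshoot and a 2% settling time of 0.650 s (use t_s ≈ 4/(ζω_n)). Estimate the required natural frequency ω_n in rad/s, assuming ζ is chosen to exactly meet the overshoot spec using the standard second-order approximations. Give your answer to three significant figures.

ω_n ≈ 22.5 rad/s

From %OS = 100·exp(−πζ/√(1−ζ²)), invert to get ζ = −ln(OS)/√(π² + ln²(OS)) with OS = 0.410.
−ln 0.410 = 0.8916, so ζ = 0.8916/√(π² + 0.7949) = 0.273.
Then ω_n = 4/(ζ t_s) = 4/(0.273 × 0.650) = 22.5 rad/s.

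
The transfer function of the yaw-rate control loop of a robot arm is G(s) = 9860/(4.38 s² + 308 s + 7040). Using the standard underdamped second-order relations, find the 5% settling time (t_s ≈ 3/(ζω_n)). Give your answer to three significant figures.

t_s ≈ 0.0853 s

Dividing through by 4.38: denominator becomes s² + 70.32 s + 1607.
So ω_n = √1607 = 40.1 rad/s and ζ = 70.32/(2·40.1) = 0.877.
t_s ≈ 3/(ζω_n) = 0.0853 s.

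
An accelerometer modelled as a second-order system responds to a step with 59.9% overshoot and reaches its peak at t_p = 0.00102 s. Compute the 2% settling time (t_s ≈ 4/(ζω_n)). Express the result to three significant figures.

The overshoot fixes ζ = −ln(OS)/√(π²+ln²(OS)) = 0.161.
From t_p = π/ω_d, ω_d = π/0.00102 = 3080 rad/s, so ω_n = ω_d/√(1−ζ²) = 3120 rad/s.
t_s ≈ 4/(ζω_n) = 4/(0.161·3120) = 0.00796 s.

t_s ≈ 0.00796 s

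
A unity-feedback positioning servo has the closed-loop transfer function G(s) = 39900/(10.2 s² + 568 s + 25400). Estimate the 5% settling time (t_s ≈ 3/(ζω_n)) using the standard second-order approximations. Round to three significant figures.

Dividing through by 10.2: denominator becomes s² + 55.69 s + 2490.
So ω_n = √2490 = 49.9 rad/s and ζ = 55.69/(2·49.9) = 0.558.
t_s ≈ 3/(ζω_n) = 0.108 s.

t_s ≈ 0.108 s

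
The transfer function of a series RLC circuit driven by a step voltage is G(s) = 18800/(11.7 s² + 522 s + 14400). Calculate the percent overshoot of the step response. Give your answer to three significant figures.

%OS ≈ 7.51%

Dividing through by 11.7: denominator becomes s² + 44.62 s + 1231.
So ω_n = √1231 = 35.1 rad/s and ζ = 44.62/(2·35.1) = 0.636.
Overshoot: exp(−π·0.636/√(1−0.636²)) = 0.0751, i.e. 7.51%.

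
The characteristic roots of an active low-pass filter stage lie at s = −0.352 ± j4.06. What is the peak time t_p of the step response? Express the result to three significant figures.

t_p ≈ 0.774 s

t_p = π/ω_d with ω_d = 4.06 (the imaginary part), so t_p = 0.774 s.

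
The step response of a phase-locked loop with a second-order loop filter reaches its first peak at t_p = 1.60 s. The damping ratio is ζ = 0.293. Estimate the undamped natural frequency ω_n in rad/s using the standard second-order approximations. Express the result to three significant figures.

ω_n ≈ 2.05 rad/s

Peak time t_p = π/ω_d, so ω_d = π/t_p = π/1.60 = 1.96 rad/s.
ω_n = ω_d/√(1−ζ²) = 1.96/√0.914 = 2.05 rad/s.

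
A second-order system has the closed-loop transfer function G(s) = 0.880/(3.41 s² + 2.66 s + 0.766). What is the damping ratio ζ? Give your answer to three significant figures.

ζ ≈ 0.823

Dividing through by 3.41: denominator becomes s² + 0.7801 s + 0.2246.
So ω_n = √0.2246 = 0.474 rad/s and ζ = 0.7801/(2·0.474) = 0.823.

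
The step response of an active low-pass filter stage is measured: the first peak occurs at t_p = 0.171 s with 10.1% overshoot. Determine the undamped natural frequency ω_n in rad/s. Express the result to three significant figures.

ω_n ≈ 22.7 rad/s

ζ from %OS: ζ = |ln 0.101|/√(π²+ln²0.101) = 0.589.
From t_p = π/ω_d, ω_d = π/0.171 = 18.4 rad/s, so ω_n = ω_d/√(1−ζ²) = 22.7 rad/s.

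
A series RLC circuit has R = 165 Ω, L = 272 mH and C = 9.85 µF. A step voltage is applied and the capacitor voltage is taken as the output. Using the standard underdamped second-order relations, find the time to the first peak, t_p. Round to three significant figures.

For a series RLC circuit (capacitor voltage as output), ω_n = 1/√(LC) = 1/√(272 mH · 9.85 µF) = 611 rad/s.
ζ = (R/2)·√(C/L) = (165/2)·√(9.85 µF/272 mH) = 0.496.
ω_d = ω_n√(1−ζ²) = 530 rad/s. t_p = π/ω_d = 0.00592 s.

t_p ≈ 0.00592 s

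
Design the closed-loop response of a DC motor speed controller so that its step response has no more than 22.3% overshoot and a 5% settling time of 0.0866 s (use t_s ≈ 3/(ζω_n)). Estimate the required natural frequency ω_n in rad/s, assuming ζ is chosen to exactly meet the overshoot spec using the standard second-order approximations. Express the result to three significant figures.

Inverting the overshoot relation: ζ = |ln 0.223|/√(π² + ln²0.223) = 0.431.
Then ω_n = 3/(ζ t_s) = 3/(0.431 × 0.0866) = 80.4 rad/s.

ω_n ≈ 80.4 rad/s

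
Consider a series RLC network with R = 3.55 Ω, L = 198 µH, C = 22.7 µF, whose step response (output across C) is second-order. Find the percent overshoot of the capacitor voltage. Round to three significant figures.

For a series RLC circuit (capacitor voltage as output), ω_n = 1/√(LC) = 1/√(198 µH · 22.7 µF) = 14900 rad/s.
ζ = (R/2)·√(C/L) = (3.55/2)·√(22.7 µF/198 µH) = 0.601.
Overshoot: exp(−π·0.601/√(1−0.601²)) = 0.0942, i.e. 9.42%.

%OS ≈ 9.42%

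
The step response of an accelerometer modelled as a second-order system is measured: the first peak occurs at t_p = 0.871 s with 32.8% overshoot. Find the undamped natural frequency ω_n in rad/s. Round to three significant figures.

ζ from %OS: ζ = |ln 0.328|/√(π²+ln²0.328) = 0.334.
From t_p = π/ω_d, ω_d = π/0.871 = 3.61 rad/s, so ω_n = ω_d/√(1−ζ²) = 3.83 rad/s.

ω_n ≈ 3.83 rad/s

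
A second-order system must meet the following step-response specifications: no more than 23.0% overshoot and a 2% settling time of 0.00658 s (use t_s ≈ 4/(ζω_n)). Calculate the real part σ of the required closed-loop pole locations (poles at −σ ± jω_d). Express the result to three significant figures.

σ ≈ 608

The settling-time spec alone fixes σ = ζω_n = 4/t_s = 4/0.00658 = 608.
(Overshoot then fixes ζ = 0.424 and hence ω_d = σ·√(1−ζ²)/ζ = 1300 rad/s.)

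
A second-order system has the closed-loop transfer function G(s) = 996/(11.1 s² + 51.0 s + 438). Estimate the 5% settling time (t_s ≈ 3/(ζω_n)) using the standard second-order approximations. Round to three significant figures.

t_s ≈ 1.31 s

Dividing through by 11.1: denominator becomes s² + 4.595 s + 39.46.
So ω_n = √39.46 = 6.28 rad/s and ζ = 4.595/(2·6.28) = 0.366.
t_s ≈ 3/(ζω_n) = 1.31 s.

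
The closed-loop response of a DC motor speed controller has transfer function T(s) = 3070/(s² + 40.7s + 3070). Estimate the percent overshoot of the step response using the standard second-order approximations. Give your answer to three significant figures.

%OS ≈ 28.9%

Matching coefficients with s² + 2ζω_n s + ω_n² gives ω_n² = 3070 ⇒ ω_n = 55.4 rad/s, and ζ = 40.7/(2ω_n) = 0.367.
%OS = 100·exp(−πζ/√(1−ζ²)) = 28.9%.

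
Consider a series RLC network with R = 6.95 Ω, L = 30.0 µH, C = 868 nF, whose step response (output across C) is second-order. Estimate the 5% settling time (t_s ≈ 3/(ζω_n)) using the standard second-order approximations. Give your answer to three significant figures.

t_s ≈ 0.0000259 s

For a series RLC circuit (capacitor voltage as output), ω_n = 1/√(LC) = 1/√(30.0 µH · 868 nF) = 196000 rad/s.
ζ = (R/2)·√(C/L) = (6.95/2)·√(868 nF/30.0 µH) = 0.591.
t_s ≈ 3/(ζω_n) = 0.0000259 s.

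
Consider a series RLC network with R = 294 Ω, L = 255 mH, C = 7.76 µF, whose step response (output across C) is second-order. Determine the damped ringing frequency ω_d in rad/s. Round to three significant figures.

For a series RLC circuit (capacitor voltage as output), ω_n = 1/√(LC) = 1/√(255 mH · 7.76 µF) = 711 rad/s.
ζ = (R/2)·√(C/L) = (294/2)·√(7.76 µF/255 mH) = 0.811.
ω_d = 711·√(1 − 0.811²) = 416 rad/s.

ω_d ≈ 416 rad/s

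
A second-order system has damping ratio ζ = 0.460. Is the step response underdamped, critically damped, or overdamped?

Since ζ = 0.460 < 1, the system is underdamped.

underdamped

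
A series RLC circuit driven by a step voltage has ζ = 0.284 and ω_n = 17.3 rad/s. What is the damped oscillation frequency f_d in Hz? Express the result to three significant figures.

f_d ≈ 2.64 Hz

ω_d = ω_n√(1−ζ²) = 17.3·√0.919 = 16.6 rad/s.
f_d = ω_d/(2π) = 2.64 Hz.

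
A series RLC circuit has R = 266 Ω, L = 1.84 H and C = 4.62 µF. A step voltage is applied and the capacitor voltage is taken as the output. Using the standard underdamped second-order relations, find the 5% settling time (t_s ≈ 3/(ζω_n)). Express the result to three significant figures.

For a series RLC circuit (capacitor voltage as output), ω_n = 1/√(LC) = 1/√(1.84 H · 4.62 µF) = 343 rad/s.
ζ = (R/2)·√(C/L) = (266/2)·√(4.62 µF/1.84 H) = 0.211.
t_s ≈ 3/(ζω_n) = 0.0415 s.

t_s ≈ 0.0415 s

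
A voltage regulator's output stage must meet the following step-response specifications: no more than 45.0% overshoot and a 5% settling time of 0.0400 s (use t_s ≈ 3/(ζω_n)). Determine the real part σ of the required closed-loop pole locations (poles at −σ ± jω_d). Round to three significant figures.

σ ≈ 75.0

The settling-time spec alone fixes σ = ζω_n = 3/t_s = 3/0.0400 = 75.0.
(Overshoot then fixes ζ = 0.246 and hence ω_d = σ·√(1−ζ²)/ζ = 295 rad/s.)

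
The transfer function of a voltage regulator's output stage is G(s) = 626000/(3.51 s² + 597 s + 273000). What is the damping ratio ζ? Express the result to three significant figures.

ζ ≈ 0.305

Dividing through by 3.51: denominator becomes s² + 170.1 s + 77780.
So ω_n = √77780 = 279 rad/s and ζ = 170.1/(2·279) = 0.305.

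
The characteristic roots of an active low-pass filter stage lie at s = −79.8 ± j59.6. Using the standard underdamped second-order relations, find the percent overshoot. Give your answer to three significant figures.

The poles are at −σ ± jω_d with σ = 79.8 and ω_d = 59.6, so ω_n = √(σ²+ω_d²) = 99.6 rad/s and ζ = σ/ω_n = 0.801.
Overshoot: exp(−π·0.801/√(1−0.801²)) = 0.0149, i.e. 1.49%.

%OS ≈ 1.49%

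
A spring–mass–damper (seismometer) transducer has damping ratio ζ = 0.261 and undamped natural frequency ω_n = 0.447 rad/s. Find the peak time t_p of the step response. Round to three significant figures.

t_p ≈ 7.28 s

The damped frequency is ω_d = ω_n√(1−ζ²) = 0.447·√(1−0.0681) = 0.432 rad/s.
Peak time t_p = π/ω_d = π/0.432 = 7.28 s.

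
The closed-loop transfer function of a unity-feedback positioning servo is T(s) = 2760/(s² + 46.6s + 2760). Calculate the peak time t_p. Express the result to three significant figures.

Comparing the denominator to s² + 2ζω_n s + ω_n²: ω_n = √2760 = 52.5 rad/s, and 2ζω_n = 46.6 so ζ = 46.6/(2·52.5) = 0.444.
The damped frequency ω_d = ω_n√(1−ζ²) = 47.1 rad/s. Then t_p = π/ω_d = 0.0667 s.

t_p ≈ 0.0667 s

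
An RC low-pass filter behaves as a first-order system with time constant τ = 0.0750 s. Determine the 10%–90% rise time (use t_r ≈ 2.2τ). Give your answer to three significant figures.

t_r ≈ 0.165 s

t_r ≈ 2.2τ = 0.165 s.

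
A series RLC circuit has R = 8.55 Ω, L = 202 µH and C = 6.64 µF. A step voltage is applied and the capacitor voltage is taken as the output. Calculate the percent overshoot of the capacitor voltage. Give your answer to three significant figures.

For a series RLC circuit (capacitor voltage as output), ω_n = 1/√(LC) = 1/√(202 µH · 6.64 µF) = 27300 rad/s.
ζ = (R/2)·√(C/L) = (8.55/2)·√(6.64 µF/202 µH) = 0.775.
Overshoot: exp(−π·0.775/√(1−0.775²)) = 0.0212, i.e. 2.12%.

%OS ≈ 2.12%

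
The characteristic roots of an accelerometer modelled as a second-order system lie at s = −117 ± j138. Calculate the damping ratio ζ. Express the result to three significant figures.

ζ ≈ 0.647

The poles are at −σ ± jω_d with σ = 117 and ω_d = 138, so ω_n = √(σ²+ω_d²) = 181 rad/s and ζ = σ/ω_n = 0.647.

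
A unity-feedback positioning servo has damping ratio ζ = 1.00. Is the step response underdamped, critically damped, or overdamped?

critically damped

Since ζ = 1, the system is critically damped.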